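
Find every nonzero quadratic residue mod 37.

1, 3, 4, 7, 9, 10, 11, 12, 16, 21, 25, 26, 27, 28, 30, 33, 34, 36

Square k = 1,…,18 (k and 37−k give the same square):
1²=1, 2²=4, 3²=9, 4²=16, 5²=25, 6²=36, 7²≡12, 8²≡27, 9²≡7, 10²≡26, 11²≡10, 12²≡33, 13²≡21, 14²≡11, 15²≡3, 16²≡34, 17²≡30, 18²≡28 (mod 37).
So the quadratic residues mod 37 are {1, 3, 4, 7, 9, 10, 11, 12, 16, 21, 25, 26, 27, 28, 30, 33, 34, 36}.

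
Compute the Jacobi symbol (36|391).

Pull out 2^2: since 391 ≡ 7 (mod 8), (2/391) = +1, so (2/391)^2 = +1.
Reciprocity: 9 ≡ 1 and 391 ≡ 3 (mod 4), so (9/391) = +(391/9).
Reduce top mod 9: now compute (4/9).
Pull out 2^2: since 9 ≡ 1 (mod 8), (2/9) = +1, so (2/9)^2 = +1.
Reached (1/9) = 1. Collecting the sign flips along the way, the symbol is +1.

1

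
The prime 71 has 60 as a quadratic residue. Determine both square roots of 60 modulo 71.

29, 42

Since 71 ≡ 3 (mod 4), a square root of 60 is 60^((71+1)/4) = 60^18 mod 71.
Repeated squaring: 60^2≡50, 60^4≡15, 60^8≡12, 60^16≡2 (mod 71).
60^18 = 60^(16+2) ≡ 29 (mod 71).
Check: 29² = 841 ≡ 60 (mod 71). The two roots are 29 and 42.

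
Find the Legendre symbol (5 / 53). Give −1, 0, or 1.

Reciprocity: 5 ≡ 1 and 53 ≡ 1 (mod 4), so (5/53) = +(53/5).
Reduce top mod 5: now compute (3/5).
Reciprocity: 3 ≡ 3 and 5 ≡ 1 (mod 4), so (3/5) = +(5/3).
Reduce top mod 3: now compute (2/3).
Pull out 2: since 3 ≡ 3 (mod 8), (2/3) = -1.
Reached (1/3) = 1. Collecting the sign flips along the way, the symbol is -1.

-1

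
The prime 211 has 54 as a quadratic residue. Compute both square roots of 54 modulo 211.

Since 211 ≡ 3 (mod 4), a square root of 54 is 54^((211+1)/4) = 54^53 mod 211.
Repeated squaring: 54^2≡173, 54^4≡178, 54^8≡34, 54^16≡101, 54^32≡73 (mod 211).
54^53 = 54^(32+16+4+1) ≡ 73 (mod 211).
Check: 73² = 5329 ≡ 54 (mod 211). The two roots are 73 and 138.

73, 138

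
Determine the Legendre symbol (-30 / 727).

Euler's criterion: (-30/727) ≡ 697^363 (mod 727).
697^2 ≡ 173 (mod 727)
697^4 ≡ 122 (mod 727)
697^8 ≡ 344 (mod 727)
697^16 ≡ 562 (mod 727)
697^32 ≡ 326 (mod 727)
697^64 ≡ 134 (mod 727)
697^128 ≡ 508 (mod 727)
697^256 ≡ 706 (mod 727)
697^363 = 697^(256+64+32+8+2+1) ≡ 726 (mod 727).
Result is 726 ≡ −1, so (-30/727) = −1.

-1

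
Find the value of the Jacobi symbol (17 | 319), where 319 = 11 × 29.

Reciprocity: 17 ≡ 1 and 319 ≡ 3 (mod 4), so (17/319) = +(319/17).
Reduce top mod 17: now compute (13/17).
Reciprocity: 13 ≡ 1 and 17 ≡ 1 (mod 4), so (13/17) = +(17/13).
Reduce top mod 13: now compute (4/13).
Pull out 2^2: since 13 ≡ 5 (mod 8), (2/13) = -1, so (2/13)^2 = +1.
Reached (1/13) = 1. Collecting the sign flips along the way, the symbol is +1.

1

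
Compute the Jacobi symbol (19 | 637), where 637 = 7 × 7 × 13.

-1

Reciprocity: 19 ≡ 3 and 637 ≡ 1 (mod 4), so (19/637) = +(637/19).
Reduce top mod 19: now compute (10/19).
Pull out 2: since 19 ≡ 3 (mod 8), (2/19) = -1.
Reciprocity: 5 ≡ 1 and 19 ≡ 3 (mod 4), so (5/19) = +(19/5).
Reduce top mod 5: now compute (4/5).
Pull out 2^2: since 5 ≡ 5 (mod 8), (2/5) = -1, so (2/5)^2 = +1.
Reached (1/5) = 1. Collecting the sign flips along the way, the symbol is -1.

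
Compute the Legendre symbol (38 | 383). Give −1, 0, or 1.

1

Pull out 2: since 383 ≡ 7 (mod 8), (2/383) = +1.
Reciprocity: 19 ≡ 3 and 383 ≡ 3 (mod 4), so (19/383) = −(383/19).
Reduce top mod 19: now compute (3/19).
Reciprocity: 3 ≡ 3 and 19 ≡ 3 (mod 4), so (3/19) = −(19/3).
Reduce top mod 3: now compute (1/3).
Reached (1/3) = 1. Collecting the sign flips along the way, the symbol is +1.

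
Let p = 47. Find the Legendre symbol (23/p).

-1

Euler's criterion: (23/47) ≡ 23^23 (mod 47).
23^2 ≡ 12 (mod 47)
23^4 ≡ 3 (mod 47)
23^8 ≡ 9 (mod 47)
23^16 ≡ 34 (mod 47)
23^23 = 23^(16+4+2+1) ≡ 46 (mod 47).
Result is 46 ≡ −1, so (23/47) = −1.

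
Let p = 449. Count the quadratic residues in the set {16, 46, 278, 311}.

2

(16/449) = +1 → QR.
(46/449) = +1 → QR.
(278/449) = -1 → non-residue.
(311/449) = -1 → non-residue.
Total quadratic residues among the 4: 2.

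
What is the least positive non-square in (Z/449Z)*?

(2/449) = +1, so 2 is a residue.
(3/449) = −1, so 3 is the smallest positive non-residue mod 449.

3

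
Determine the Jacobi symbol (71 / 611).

-1

Reciprocity: 71 ≡ 3 and 611 ≡ 3 (mod 4), so (71/611) = −(611/71).
Reduce top mod 71: now compute (43/71).
Reciprocity: 43 ≡ 3 and 71 ≡ 3 (mod 4), so (43/71) = −(71/43).
Reduce top mod 43: now compute (28/43).
Pull out 2^2: since 43 ≡ 3 (mod 8), (2/43) = -1, so (2/43)^2 = +1.
Reciprocity: 7 ≡ 3 and 43 ≡ 3 (mod 4), so (7/43) = −(43/7).
Reduce top mod 7: now compute (1/7).
Reached (1/7) = 1. Collecting the sign flips along the way, the symbol is -1.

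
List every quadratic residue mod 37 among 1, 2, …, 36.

1, 3, 4, 7, 9, 10, 11, 12, 16, 21, 25, 26, 27, 28, 30, 33, 34, 36

Square k = 1,…,18 (k and 37−k give the same square):
1²=1, 2²=4, 3²=9, 4²=16, 5²=25, 6²=36, 7²≡12, 8²≡27, 9²≡7, 10²≡26, 11²≡10, 12²≡33, 13²≡21, 14²≡11, 15²≡3, 16²≡34, 17²≡30, 18²≡28 (mod 37).
So the quadratic residues mod 37 are {1, 3, 4, 7, 9, 10, 11, 12, 16, 21, 25, 26, 27, 28, 30, 33, 34, 36}.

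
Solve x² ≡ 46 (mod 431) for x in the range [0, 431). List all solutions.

66, 365

Since 431 ≡ 3 (mod 4), a square root of 46 is 46^((431+1)/4) = 46^108 mod 431.
Repeated squaring: 46^2≡392, 46^4≡228, 46^8≡264, 46^16≡305, 46^32≡360, 46^64≡300 (mod 431).
46^108 = 46^(64+32+8+4) ≡ 66 (mod 431).
Check: 66² = 4356 ≡ 46 (mod 431). The two roots are 66 and 365.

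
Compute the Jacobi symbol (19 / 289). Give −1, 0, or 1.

Reciprocity: 19 ≡ 3 and 289 ≡ 1 (mod 4), so (19/289) = +(289/19).
Reduce top mod 19: now compute (4/19).
Pull out 2^2: since 19 ≡ 3 (mod 8), (2/19) = -1, so (2/19)^2 = +1.
Reached (1/19) = 1. Collecting the sign flips along the way, the symbol is +1.

1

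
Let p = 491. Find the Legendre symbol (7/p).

Reciprocity: 7 ≡ 3 and 491 ≡ 3 (mod 4), so (7/491) = −(491/7).
Reduce top mod 7: now compute (1/7).
Reached (1/7) = 1. Collecting the sign flips along the way, the symbol is -1.

-1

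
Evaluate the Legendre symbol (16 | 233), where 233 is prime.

Euler's criterion: (16/233) ≡ 16^116 (mod 233).
16^2 ≡ 23 (mod 233)
16^4 ≡ 63 (mod 233)
16^8 ≡ 8 (mod 233)
16^16 ≡ 64 (mod 233)
16^32 ≡ 135 (mod 233)
16^64 ≡ 51 (mod 233)
16^116 = 16^(64+32+16+4) ≡ 1 (mod 233).
Result is 1, so (16/233) = 1.

1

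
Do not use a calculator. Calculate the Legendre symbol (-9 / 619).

Euler's criterion: (-9/619) ≡ 610^309 (mod 619).
610^2 ≡ 81 (mod 619)
610^4 ≡ 371 (mod 619)
610^8 ≡ 223 (mod 619)
610^16 ≡ 209 (mod 619)
610^32 ≡ 351 (mod 619)
610^64 ≡ 20 (mod 619)
610^128 ≡ 400 (mod 619)
610^256 ≡ 298 (mod 619)
610^309 = 610^(256+32+16+4+1) ≡ 618 (mod 619).
Result is 618 ≡ −1, so (-9/619) = −1.

-1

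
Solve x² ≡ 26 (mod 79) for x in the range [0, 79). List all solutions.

37, 42

Since 79 ≡ 3 (mod 4), a square root of 26 is 26^((79+1)/4) = 26^20 mod 79.
Repeated squaring: 26^2≡44, 26^4≡40, 26^8≡20, 26^16≡5 (mod 79).
26^20 = 26^(16+4) ≡ 42 (mod 79).
Check: 42² = 1764 ≡ 26 (mod 79). The two roots are 37 and 42.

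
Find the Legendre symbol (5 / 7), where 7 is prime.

-1

Euler's criterion: (5/7) ≡ 5^3 (mod 7).
5^2 ≡ 4 (mod 7)
5^3 = 5^(2+1) ≡ 6 (mod 7).
Result is 6 ≡ −1, so (5/7) = −1.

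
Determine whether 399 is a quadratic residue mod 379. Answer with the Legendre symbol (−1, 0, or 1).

1

Euler's criterion: (399/379) ≡ 20^189 (mod 379).
20^2 ≡ 21 (mod 379)
20^4 ≡ 62 (mod 379)
20^8 ≡ 54 (mod 379)
20^16 ≡ 263 (mod 379)
20^32 ≡ 191 (mod 379)
20^64 ≡ 97 (mod 379)
20^128 ≡ 313 (mod 379)
20^189 = 20^(128+32+16+8+4+1) ≡ 1 (mod 379).
Result is 1, so (399/379) = 1.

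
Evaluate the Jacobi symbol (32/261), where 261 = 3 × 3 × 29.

-1

Pull out 2^5: since 261 ≡ 5 (mod 8), (2/261) = -1, so (2/261)^5 = -1.
Reached (1/261) = 1. Collecting the sign flips along the way, the symbol is -1.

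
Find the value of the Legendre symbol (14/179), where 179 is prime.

1

Pull out 2: since 179 ≡ 3 (mod 8), (2/179) = -1.
Reciprocity: 7 ≡ 3 and 179 ≡ 3 (mod 4), so (7/179) = −(179/7).
Reduce top mod 7: now compute (4/7).
Pull out 2^2: since 7 ≡ 7 (mod 8), (2/7) = +1, so (2/7)^2 = +1.
Reached (1/7) = 1. Collecting the sign flips along the way, the symbol is +1.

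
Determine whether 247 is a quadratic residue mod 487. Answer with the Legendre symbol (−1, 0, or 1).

Reciprocity: 247 ≡ 3 and 487 ≡ 3 (mod 4), so (247/487) = −(487/247).
Reduce top mod 247: now compute (240/247).
Pull out 2^4: since 247 ≡ 7 (mod 8), (2/247) = +1, so (2/247)^4 = +1.
Reciprocity: 15 ≡ 3 and 247 ≡ 3 (mod 4), so (15/247) = −(247/15).
Reduce top mod 15: now compute (7/15).
Reciprocity: 7 ≡ 3 and 15 ≡ 3 (mod 4), so (7/15) = −(15/7).
Reduce top mod 7: now compute (1/7).
Reached (1/7) = 1. Collecting the sign flips along the way, the symbol is -1.

-1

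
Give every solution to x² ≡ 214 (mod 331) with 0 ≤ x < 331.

144, 187

Since 331 ≡ 3 (mod 4), a square root of 214 is 214^((331+1)/4) = 214^83 mod 331.
Repeated squaring: 214^2≡118, 214^4≡22, 214^8≡153, 214^16≡239, 214^32≡189, 214^64≡304 (mod 331).
214^83 = 214^(64+16+2+1) ≡ 144 (mod 331).
Check: 144² = 20736 ≡ 214 (mod 331). The two roots are 144 and 187.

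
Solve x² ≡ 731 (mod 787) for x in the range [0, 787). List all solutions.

321, 466

Since 787 ≡ 3 (mod 4), a square root of 731 is 731^((787+1)/4) = 731^197 mod 787.
Repeated squaring: 731^2≡775, 731^4≡144, 731^8≡274, 731^16≡311, 731^32≡707, 731^64≡104, 731^128≡585 (mod 787).
731^197 = 731^(128+64+4+1) ≡ 466 (mod 787).
Check: 466² = 217156 ≡ 731 (mod 787). The two roots are 321 and 466.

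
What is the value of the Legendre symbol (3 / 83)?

1

Reciprocity: 3 ≡ 3 and 83 ≡ 3 (mod 4), so (3/83) = −(83/3).
Reduce top mod 3: now compute (2/3).
Pull out 2: since 3 ≡ 3 (mod 8), (2/3) = -1.
Reached (1/3) = 1. Collecting the sign flips along the way, the symbol is +1.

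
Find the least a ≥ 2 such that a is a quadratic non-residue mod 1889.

3

(2/1889) = +1, so 2 is a residue.
(3/1889) = −1, so 3 is the smallest positive non-residue mod 1889.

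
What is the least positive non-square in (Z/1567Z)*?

3

(2/1567) = +1, so 2 is a residue.
(3/1567) = −1, so 3 is the smallest positive non-residue mod 1567.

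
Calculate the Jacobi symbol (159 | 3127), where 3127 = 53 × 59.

Reciprocity: 159 ≡ 3 and 3127 ≡ 3 (mod 4), so (159/3127) = −(3127/159).
Reduce top mod 159: now compute (106/159).
Pull out 2: since 159 ≡ 7 (mod 8), (2/159) = +1.
Reciprocity: 53 ≡ 1 and 159 ≡ 3 (mod 4), so (53/159) = +(159/53).
Reduce top mod 53: now compute (0/53).
Top reduces to 0: gcd > 1, so the symbol is 0.

0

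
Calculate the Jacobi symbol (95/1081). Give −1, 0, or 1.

1

Reciprocity: 95 ≡ 3 and 1081 ≡ 1 (mod 4), so (95/1081) = +(1081/95).
Reduce top mod 95: now compute (36/95).
Pull out 2^2: since 95 ≡ 7 (mod 8), (2/95) = +1, so (2/95)^2 = +1.
Reciprocity: 9 ≡ 1 and 95 ≡ 3 (mod 4), so (9/95) = +(95/9).
Reduce top mod 9: now compute (5/9).
Reciprocity: 5 ≡ 1 and 9 ≡ 1 (mod 4), so (5/9) = +(9/5).
Reduce top mod 5: now compute (4/5).
Pull out 2^2: since 5 ≡ 5 (mod 8), (2/5) = -1, so (2/5)^2 = +1.
Reached (1/5) = 1. Collecting the sign flips along the way, the symbol is +1.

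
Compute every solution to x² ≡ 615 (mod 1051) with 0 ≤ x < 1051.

Since 1051 ≡ 3 (mod 4), a square root of 615 is 615^((1051+1)/4) = 615^263 mod 1051.
Repeated squaring: 615^2≡916, 615^4≡358, 615^8≡993, 615^16≡211, 615^32≡379, 615^64≡705, 615^128≡953, 615^256≡145 (mod 1051).
615^263 = 615^(256+4+2+1) ≡ 593 (mod 1051).
Check: 593² = 351649 ≡ 615 (mod 1051). The two roots are 458 and 593.

458, 593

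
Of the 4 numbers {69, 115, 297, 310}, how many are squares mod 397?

3

(69/397) = +1 → QR.
(115/397) = -1 → non-residue.
(297/397) = +1 → QR.
(310/397) = +1 → QR.
Total quadratic residues among the 4: 3.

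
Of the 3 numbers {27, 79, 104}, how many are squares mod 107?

(27/107) = +1 → QR.
(79/107) = +1 → QR.
(104/107) = -1 → non-residue.
Total quadratic residues among the 3: 2.

2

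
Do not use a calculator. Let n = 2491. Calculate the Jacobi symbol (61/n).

-1

Reciprocity: 61 ≡ 1 and 2491 ≡ 3 (mod 4), so (61/2491) = +(2491/61).
Reduce top mod 61: now compute (51/61).
Reciprocity: 51 ≡ 3 and 61 ≡ 1 (mod 4), so (51/61) = +(61/51).
Reduce top mod 51: now compute (10/51).
Pull out 2: since 51 ≡ 3 (mod 8), (2/51) = -1.
Reciprocity: 5 ≡ 1 and 51 ≡ 3 (mod 4), so (5/51) = +(51/5).
Reduce top mod 5: now compute (1/5).
Reached (1/5) = 1. Collecting the sign flips along the way, the symbol is -1.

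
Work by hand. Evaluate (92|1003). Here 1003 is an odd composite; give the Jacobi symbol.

1

Pull out 2^2: since 1003 ≡ 3 (mod 8), (2/1003) = -1, so (2/1003)^2 = +1.
Reciprocity: 23 ≡ 3 and 1003 ≡ 3 (mod 4), so (23/1003) = −(1003/23).
Reduce top mod 23: now compute (14/23).
Pull out 2: since 23 ≡ 7 (mod 8), (2/23) = +1.
Reciprocity: 7 ≡ 3 and 23 ≡ 3 (mod 4), so (7/23) = −(23/7).
Reduce top mod 7: now compute (2/7).
Pull out 2: since 7 ≡ 7 (mod 8), (2/7) = +1.
Reached (1/7) = 1. Collecting the sign flips along the way, the symbol is +1.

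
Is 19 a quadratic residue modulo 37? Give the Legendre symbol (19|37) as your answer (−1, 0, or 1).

-1

Reciprocity: 19 ≡ 3 and 37 ≡ 1 (mod 4), so (19/37) = +(37/19).
Reduce top mod 19: now compute (18/19).
Pull out 2: since 19 ≡ 3 (mod 8), (2/19) = -1.
Reciprocity: 9 ≡ 1 and 19 ≡ 3 (mod 4), so (9/19) = +(19/9).
Reduce top mod 9: now compute (1/9).
Reached (1/9) = 1. Collecting the sign flips along the way, the symbol is -1.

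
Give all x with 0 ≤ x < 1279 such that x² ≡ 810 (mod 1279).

111, 1168

Since 1279 ≡ 3 (mod 4), a square root of 810 is 810^((1279+1)/4) = 810^320 mod 1279.
Repeated squaring: 810^2≡1252, 810^4≡729, 810^8≡656, 810^16≡592, 810^32≡18, 810^64≡324, 810^128≡98, 810^256≡651 (mod 1279).
810^320 = 810^(256+64) ≡ 1168 (mod 1279).
Check: 1168² = 1364224 ≡ 810 (mod 1279). The two roots are 111 and 1168.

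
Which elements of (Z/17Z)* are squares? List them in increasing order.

Square k = 1,…,8 (k and 17−k give the same square):
1²=1, 2²=4, 3²=9, 4²=16, 5²≡8, 6²≡2, 7²≡15, 8²≡13 (mod 17).
So the quadratic residues mod 17 are {1, 2, 4, 8, 9, 13, 15, 16}.

1 2 4 8 9 13 15 16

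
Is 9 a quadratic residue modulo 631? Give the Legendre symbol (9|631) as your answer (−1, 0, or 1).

1

Euler's criterion: (9/631) ≡ 9^315 (mod 631).
9^2 ≡ 81 (mod 631)
9^4 ≡ 251 (mod 631)
9^8 ≡ 532 (mod 631)
9^16 ≡ 336 (mod 631)
9^32 ≡ 578 (mod 631)
9^64 ≡ 285 (mod 631)
9^128 ≡ 457 (mod 631)
9^256 ≡ 619 (mod 631)
9^315 = 9^(256+32+16+8+2+1) ≡ 1 (mod 631).
Result is 1, so (9/631) = 1.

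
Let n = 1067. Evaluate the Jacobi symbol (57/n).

Reciprocity: 57 ≡ 1 and 1067 ≡ 3 (mod 4), so (57/1067) = +(1067/57).
Reduce top mod 57: now compute (41/57).
Reciprocity: 41 ≡ 1 and 57 ≡ 1 (mod 4), so (41/57) = +(57/41).
Reduce top mod 41: now compute (16/41).
Pull out 2^4: since 41 ≡ 1 (mod 8), (2/41) = +1, so (2/41)^4 = +1.
Reached (1/41) = 1. Collecting the sign flips along the way, the symbol is +1.

1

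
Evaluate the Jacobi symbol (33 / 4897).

Reciprocity: 33 ≡ 1 and 4897 ≡ 1 (mod 4), so (33/4897) = +(4897/33).
Reduce top mod 33: now compute (13/33).
Reciprocity: 13 ≡ 1 and 33 ≡ 1 (mod 4), so (13/33) = +(33/13).
Reduce top mod 13: now compute (7/13).
Reciprocity: 7 ≡ 3 and 13 ≡ 1 (mod 4), so (7/13) = +(13/7).
Reduce top mod 7: now compute (6/7).
Pull out 2: since 7 ≡ 7 (mod 8), (2/7) = +1.
Reciprocity: 3 ≡ 3 and 7 ≡ 3 (mod 4), so (3/7) = −(7/3).
Reduce top mod 3: now compute (1/3).
Reached (1/3) = 1. Collecting the sign flips along the way, the symbol is -1.

-1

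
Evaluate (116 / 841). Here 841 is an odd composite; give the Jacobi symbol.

0

Pull out 2^2: since 841 ≡ 1 (mod 8), (2/841) = +1, so (2/841)^2 = +1.
Reciprocity: 29 ≡ 1 and 841 ≡ 1 (mod 4), so (29/841) = +(841/29).
Reduce top mod 29: now compute (0/29).
Top reduces to 0: gcd > 1, so the symbol is 0.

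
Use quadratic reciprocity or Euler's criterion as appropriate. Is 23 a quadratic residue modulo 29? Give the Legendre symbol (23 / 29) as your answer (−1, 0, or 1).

1

Reciprocity: 23 ≡ 3 and 29 ≡ 1 (mod 4), so (23/29) = +(29/23).
Reduce top mod 23: now compute (6/23).
Pull out 2: since 23 ≡ 7 (mod 8), (2/23) = +1.
Reciprocity: 3 ≡ 3 and 23 ≡ 3 (mod 4), so (3/23) = −(23/3).
Reduce top mod 3: now compute (2/3).
Pull out 2: since 3 ≡ 3 (mod 8), (2/3) = -1.
Reached (1/3) = 1. Collecting the sign flips along the way, the symbol is +1.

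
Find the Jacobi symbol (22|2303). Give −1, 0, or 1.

-1

Pull out 2: since 2303 ≡ 7 (mod 8), (2/2303) = +1.
Reciprocity: 11 ≡ 3 and 2303 ≡ 3 (mod 4), so (11/2303) = −(2303/11).
Reduce top mod 11: now compute (4/11).
Pull out 2^2: since 11 ≡ 3 (mod 8), (2/11) = -1, so (2/11)^2 = +1.
Reached (1/11) = 1. Collecting the sign flips along the way, the symbol is -1.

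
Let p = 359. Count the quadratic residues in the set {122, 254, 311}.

1

(122/359) = -1 → non-residue.
(254/359) = +1 → QR.
(311/359) = -1 → non-residue.
Total quadratic residues among the 3: 1.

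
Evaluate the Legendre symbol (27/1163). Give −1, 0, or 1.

Euler's criterion: (27/1163) ≡ 27^581 (mod 1163).
27^2 ≡ 729 (mod 1163)
27^4 ≡ 1113 (mod 1163)
27^8 ≡ 174 (mod 1163)
27^16 ≡ 38 (mod 1163)
27^32 ≡ 281 (mod 1163)
27^64 ≡ 1040 (mod 1163)
27^128 ≡ 10 (mod 1163)
27^256 ≡ 100 (mod 1163)
27^512 ≡ 696 (mod 1163)
27^581 = 27^(512+64+4+1) ≡ 1 (mod 1163).
Result is 1, so (27/1163) = 1.

1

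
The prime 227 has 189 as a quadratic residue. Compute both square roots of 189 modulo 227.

Since 227 ≡ 3 (mod 4), a square root of 189 is 189^((227+1)/4) = 189^57 mod 227.
Repeated squaring: 189^2≡82, 189^4≡141, 189^8≡132, 189^16≡172, 189^32≡74 (mod 227).
189^57 = 189^(32+16+8+1) ≡ 102 (mod 227).
Check: 102² = 10404 ≡ 189 (mod 227). The two roots are 102 and 125.

102, 125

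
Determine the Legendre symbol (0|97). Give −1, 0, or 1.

Top reduces to 0: gcd > 1, so the symbol is 0.

0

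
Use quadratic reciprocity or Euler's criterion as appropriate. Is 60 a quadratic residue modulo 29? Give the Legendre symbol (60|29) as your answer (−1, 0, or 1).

First reduce: 60 ≡ 2 (mod 29).
Pull out 2: since 29 ≡ 5 (mod 8), (2/29) = -1.
Reached (1/29) = 1. Collecting the sign flips along the way, the symbol is -1.

-1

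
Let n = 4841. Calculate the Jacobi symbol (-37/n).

-1

First reduce: -37 ≡ 4804 (mod 4841).
Pull out 2^2: since 4841 ≡ 1 (mod 8), (2/4841) = +1, so (2/4841)^2 = +1.
Reciprocity: 1201 ≡ 1 and 4841 ≡ 1 (mod 4), so (1201/4841) = +(4841/1201).
Reduce top mod 1201: now compute (37/1201).
Reciprocity: 37 ≡ 1 and 1201 ≡ 1 (mod 4), so (37/1201) = +(1201/37).
Reduce top mod 37: now compute (17/37).
Reciprocity: 17 ≡ 1 and 37 ≡ 1 (mod 4), so (17/37) = +(37/17).
Reduce top mod 17: now compute (3/17).
Reciprocity: 3 ≡ 3 and 17 ≡ 1 (mod 4), so (3/17) = +(17/3).
Reduce top mod 3: now compute (2/3).
Pull out 2: since 3 ≡ 3 (mod 8), (2/3) = -1.
Reached (1/3) = 1. Collecting the sign flips along the way, the symbol is -1.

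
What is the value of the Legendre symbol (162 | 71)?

1

Euler's criterion: (162/71) ≡ 20^35 (mod 71).
20^2 ≡ 45 (mod 71)
20^4 ≡ 37 (mod 71)
20^8 ≡ 20 (mod 71)
20^16 ≡ 45 (mod 71)
20^32 ≡ 37 (mod 71)
20^35 = 20^(32+2+1) ≡ 1 (mod 71).
Result is 1, so (162/71) = 1.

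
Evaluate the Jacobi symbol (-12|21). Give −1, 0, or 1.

0

First reduce: -12 ≡ 9 (mod 21).
Reciprocity: 9 ≡ 1 and 21 ≡ 1 (mod 4), so (9/21) = +(21/9).
Reduce top mod 9: now compute (3/9).
Reciprocity: 3 ≡ 3 and 9 ≡ 1 (mod 4), so (3/9) = +(9/3).
Reduce top mod 3: now compute (0/3).
Top reduces to 0: gcd > 1, so the symbol is 0.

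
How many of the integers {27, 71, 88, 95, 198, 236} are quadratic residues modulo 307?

1

(27/307) = -1 → non-residue.
(71/307) = +1 → QR.
(88/307) = -1 → non-residue.
(95/307) = -1 → non-residue.
(198/307) = -1 → non-residue.
(236/307) = -1 → non-residue.
Total quadratic residues among the 6: 1.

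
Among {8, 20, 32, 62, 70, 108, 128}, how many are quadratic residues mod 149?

1

(8/149) = -1 → non-residue.
(20/149) = +1 → QR.
(32/149) = -1 → non-residue.
(62/149) = -1 → non-residue.
(70/149) = -1 → non-residue.
(108/149) = -1 → non-residue.
(128/149) = -1 → non-residue.
Total quadratic residues among the 7: 1.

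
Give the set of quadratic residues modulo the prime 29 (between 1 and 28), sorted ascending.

Square k = 1,…,14 (k and 29−k give the same square):
1²=1, 2²=4, 3²=9, 4²=16, 5²=25, 6²≡7, 7²≡20, 8²≡6, 9²≡23, 10²≡13, 11²≡5, 12²≡28, 13²≡24, 14²≡22 (mod 29).
So the quadratic residues mod 29 are {1, 4, 5, 6, 7, 9, 13, 16, 20, 22, 23, 24, 25, 28}.

1 4 5 6 7 9 13 16 20 22 23 24 25 28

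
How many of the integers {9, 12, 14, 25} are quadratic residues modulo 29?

2

(9/29) = +1 → QR.
(12/29) = -1 → non-residue.
(14/29) = -1 → non-residue.
(25/29) = +1 → QR.
Total quadratic residues among the 4: 2.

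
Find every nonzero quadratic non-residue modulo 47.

Square k = 1,…,23 (k and 47−k give the same square):
1²=1, 2²=4, 3²=9, 4²=16, 5²=25, 6²=36, 7²≡2, 8²≡17, 9²≡34, 10²≡6, 11²≡27, 12²≡3, 13²≡28, 14²≡8, 15²≡37, 16²≡21, 17²≡7, 18²≡42, 19²≡32, 20²≡24, 21²≡18, 22²≡14, 23²≡12 (mod 47).
The residues are {1, 2, 3, 4, 6, 7, 8, 9, 12, 14, 16, 17, 18, 21, 24, 25, 27, 28, 32, 34, 36, 37, 42}; the non-residues are the remaining 23 nonzero classes.

5, 10, 11, 13, 15, 19, 20, 22, 23, 26, 29, 30, 31, 33, 35, 38, 39, 40, 41, 43, 44, 45, 46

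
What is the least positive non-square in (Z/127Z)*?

(2/127) = +1, so 2 is a residue.
(3/127) = −1, so 3 is the smallest positive non-residue mod 127.

3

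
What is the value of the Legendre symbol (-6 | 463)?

First reduce: -6 ≡ 457 (mod 463).
Reciprocity: 457 ≡ 1 and 463 ≡ 3 (mod 4), so (457/463) = +(463/457).
Reduce top mod 457: now compute (6/457).
Pull out 2: since 457 ≡ 1 (mod 8), (2/457) = +1.
Reciprocity: 3 ≡ 3 and 457 ≡ 1 (mod 4), so (3/457) = +(457/3).
Reduce top mod 3: now compute (1/3).
Reached (1/3) = 1. Collecting the sign flips along the way, the symbol is +1.

1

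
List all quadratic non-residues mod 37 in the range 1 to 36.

Square k = 1,…,18 (k and 37−k give the same square):
1²=1, 2²=4, 3²=9, 4²=16, 5²=25, 6²=36, 7²≡12, 8²≡27, 9²≡7, 10²≡26, 11²≡10, 12²≡33, 13²≡21, 14²≡11, 15²≡3, 16²≡34, 17²≡30, 18²≡28 (mod 37).
The residues are {1, 3, 4, 7, 9, 10, 11, 12, 16, 21, 25, 26, 27, 28, 30, 33, 34, 36}; the non-residues are the remaining 18 nonzero classes.

2,5,6,8,13,14,15,17,18,19,20,22,23,24,29,31,32,35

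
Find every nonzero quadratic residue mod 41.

1,2,4,5,8,9,10,16,18,20,21,23,25,31,32,33,36,37,39,40

Square k = 1,…,20 (k and 41−k give the same square):
1²=1, 2²=4, 3²=9, 4²=16, 5²=25, 6²=36, 7²≡8, 8²≡23, 9²≡40, 10²≡18, 11²≡39, 12²≡21, 13²≡5, 14²≡32, 15²≡20, 16²≡10, 17²≡2, 18²≡37, 19²≡33, 20²≡31 (mod 41).
So the quadratic residues mod 41 are {1, 2, 4, 5, 8, 9, 10, 16, 18, 20, 21, 23, 25, 31, 32, 33, 36, 37, 39, 40}.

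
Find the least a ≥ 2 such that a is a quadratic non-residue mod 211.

(2/211) = −1, so 2 is the smallest positive non-residue mod 211.

2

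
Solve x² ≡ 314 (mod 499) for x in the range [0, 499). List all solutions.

Since 499 ≡ 3 (mod 4), a square root of 314 is 314^((499+1)/4) = 314^125 mod 499.
Repeated squaring: 314^2≡293, 314^4≡21, 314^8≡441, 314^16≡370, 314^32≡174, 314^64≡336 (mod 499).
314^125 = 314^(64+32+16+8+4+1) ≡ 446 (mod 499).
Check: 446² = 198916 ≡ 314 (mod 499). The two roots are 53 and 446.

53, 446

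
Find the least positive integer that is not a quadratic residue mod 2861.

2

(2/2861) = −1, so 2 is the smallest positive non-residue mod 2861.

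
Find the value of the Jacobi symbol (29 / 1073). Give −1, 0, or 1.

Reciprocity: 29 ≡ 1 and 1073 ≡ 1 (mod 4), so (29/1073) = +(1073/29).
Reduce top mod 29: now compute (0/29).
Top reduces to 0: gcd > 1, so the symbol is 0.

0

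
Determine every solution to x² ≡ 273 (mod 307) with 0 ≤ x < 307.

102, 205

Since 307 ≡ 3 (mod 4), a square root of 273 is 273^((307+1)/4) = 273^77 mod 307.
Repeated squaring: 273^2≡235, 273^4≡272, 273^8≡304, 273^16≡9, 273^32≡81, 273^64≡114 (mod 307).
273^77 = 273^(64+8+4+1) ≡ 102 (mod 307).
Check: 102² = 10404 ≡ 273 (mod 307). The two roots are 102 and 205.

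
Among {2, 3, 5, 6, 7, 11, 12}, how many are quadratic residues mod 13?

(2/13) = -1 → non-residue.
(3/13) = +1 → QR.
(5/13) = -1 → non-residue.
(6/13) = -1 → non-residue.
(7/13) = -1 → non-residue.
(11/13) = -1 → non-residue.
(12/13) = +1 → QR.
Total quadratic residues among the 7: 2.

2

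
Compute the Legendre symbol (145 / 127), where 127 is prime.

Euler's criterion: (145/127) ≡ 18^63 (mod 127).
18^2 ≡ 70 (mod 127)
18^4 ≡ 74 (mod 127)
18^8 ≡ 15 (mod 127)
18^16 ≡ 98 (mod 127)
18^32 ≡ 79 (mod 127)
18^63 = 18^(32+16+8+4+2+1) ≡ 1 (mod 127).
Result is 1, so (145/127) = 1.

1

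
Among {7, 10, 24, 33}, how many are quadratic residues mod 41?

2

(7/41) = -1 → non-residue.
(10/41) = +1 → QR.
(24/41) = -1 → non-residue.
(33/41) = +1 → QR.
Total quadratic residues among the 4: 2.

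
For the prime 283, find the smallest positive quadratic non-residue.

2

(2/283) = −1, so 2 is the smallest positive non-residue mod 283.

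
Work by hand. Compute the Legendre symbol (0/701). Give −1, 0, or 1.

0

Top reduces to 0: gcd > 1, so the symbol is 0.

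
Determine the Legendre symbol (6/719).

Euler's criterion: (6/719) ≡ 6^359 (mod 719).
6^2 ≡ 36 (mod 719)
6^4 ≡ 577 (mod 719)
6^8 ≡ 32 (mod 719)
6^16 ≡ 305 (mod 719)
6^32 ≡ 274 (mod 719)
6^64 ≡ 300 (mod 719)
6^128 ≡ 125 (mod 719)
6^256 ≡ 526 (mod 719)
6^359 = 6^(256+64+32+4+2+1) ≡ 1 (mod 719).
Result is 1, so (6/719) = 1.

1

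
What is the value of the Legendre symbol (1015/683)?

Euler's criterion: (1015/683) ≡ 332^341 (mod 683).
332^2 ≡ 261 (mod 683)
332^4 ≡ 504 (mod 683)
332^8 ≡ 623 (mod 683)
332^16 ≡ 185 (mod 683)
332^32 ≡ 75 (mod 683)
332^64 ≡ 161 (mod 683)
332^128 ≡ 650 (mod 683)
332^256 ≡ 406 (mod 683)
332^341 = 332^(256+64+16+4+1) ≡ 1 (mod 683).
Result is 1, so (1015/683) = 1.

1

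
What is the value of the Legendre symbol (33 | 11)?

0

First reduce: 33 ≡ 0 (mod 11).
Top reduces to 0: gcd > 1, so the symbol is 0.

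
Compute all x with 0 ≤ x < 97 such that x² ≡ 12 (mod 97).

20, 77

97 ≡ 1 (mod 4), so we find a root by search.
Trying successive values, 20² = 400 ≡ 12 (mod 97). The other root is 97 − 20 = 77.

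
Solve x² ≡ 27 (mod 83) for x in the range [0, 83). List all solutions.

Since 83 ≡ 3 (mod 4), a square root of 27 is 27^((83+1)/4) = 27^21 mod 83.
Repeated squaring: 27^2≡65, 27^4≡75, 27^8≡64, 27^16≡29 (mod 83).
27^21 = 27^(16+4+1) ≡ 44 (mod 83).
Check: 44² = 1936 ≡ 27 (mod 83). The two roots are 39 and 44.

39, 44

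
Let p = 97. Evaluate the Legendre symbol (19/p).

Reciprocity: 19 ≡ 3 and 97 ≡ 1 (mod 4), so (19/97) = +(97/19).
Reduce top mod 19: now compute (2/19).
Pull out 2: since 19 ≡ 3 (mod 8), (2/19) = -1.
Reached (1/19) = 1. Collecting the sign flips along the way, the symbol is -1.

-1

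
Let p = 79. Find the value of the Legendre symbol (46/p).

Pull out 2: since 79 ≡ 7 (mod 8), (2/79) = +1.
Reciprocity: 23 ≡ 3 and 79 ≡ 3 (mod 4), so (23/79) = −(79/23).
Reduce top mod 23: now compute (10/23).
Pull out 2: since 23 ≡ 7 (mod 8), (2/23) = +1.
Reciprocity: 5 ≡ 1 and 23 ≡ 3 (mod 4), so (5/23) = +(23/5).
Reduce top mod 5: now compute (3/5).
Reciprocity: 3 ≡ 3 and 5 ≡ 1 (mod 4), so (3/5) = +(5/3).
Reduce top mod 3: now compute (2/3).
Pull out 2: since 3 ≡ 3 (mod 8), (2/3) = -1.
Reached (1/3) = 1. Collecting the sign flips along the way, the symbol is +1.

1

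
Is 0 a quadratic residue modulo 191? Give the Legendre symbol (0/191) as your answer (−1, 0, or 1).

Top reduces to 0: gcd > 1, so the symbol is 0.

0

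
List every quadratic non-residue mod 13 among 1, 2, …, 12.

2, 5, 6, 7, 8, 11

Square k = 1,…,6 (k and 13−k give the same square):
1²=1, 2²=4, 3²=9, 4²≡3, 5²≡12, 6²≡10 (mod 13).
The residues are {1, 3, 4, 9, 10, 12}; the non-residues are the remaining 6 nonzero classes.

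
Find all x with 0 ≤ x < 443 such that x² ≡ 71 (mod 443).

Since 443 ≡ 3 (mod 4), a square root of 71 is 71^((443+1)/4) = 71^111 mod 443.
Repeated squaring: 71^2≡168, 71^4≡315, 71^8≡436, 71^16≡49, 71^32≡186, 71^64≡42 (mod 443).
71^111 = 71^(64+32+8+4+2+1) ≡ 300 (mod 443).
Check: 300² = 90000 ≡ 71 (mod 443). The two roots are 143 and 300.

143, 300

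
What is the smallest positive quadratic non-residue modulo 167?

5

(2/167) = +1, so 2 is a residue.
(3/167) = +1, so 3 is a residue.
(4/167) = +1, so 4 is a residue.
(5/167) = −1, so 5 is the smallest positive non-residue mod 167.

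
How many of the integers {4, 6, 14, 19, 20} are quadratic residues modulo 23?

2

(4/23) = +1 → QR.
(6/23) = +1 → QR.
(14/23) = -1 → non-residue.
(19/23) = -1 → non-residue.
(20/23) = -1 → non-residue.
Total quadratic residues among the 5: 2.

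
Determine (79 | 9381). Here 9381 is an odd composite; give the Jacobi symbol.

-1

Reciprocity: 79 ≡ 3 and 9381 ≡ 1 (mod 4), so (79/9381) = +(9381/79).
Reduce top mod 79: now compute (59/79).
Reciprocity: 59 ≡ 3 and 79 ≡ 3 (mod 4), so (59/79) = −(79/59).
Reduce top mod 59: now compute (20/59).
Pull out 2^2: since 59 ≡ 3 (mod 8), (2/59) = -1, so (2/59)^2 = +1.
Reciprocity: 5 ≡ 1 and 59 ≡ 3 (mod 4), so (5/59) = +(59/5).
Reduce top mod 5: now compute (4/5).
Pull out 2^2: since 5 ≡ 5 (mod 8), (2/5) = -1, so (2/5)^2 = +1.
Reached (1/5) = 1. Collecting the sign flips along the way, the symbol is -1.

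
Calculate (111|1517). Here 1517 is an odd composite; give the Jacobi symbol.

0

Reciprocity: 111 ≡ 3 and 1517 ≡ 1 (mod 4), so (111/1517) = +(1517/111).
Reduce top mod 111: now compute (74/111).
Pull out 2: since 111 ≡ 7 (mod 8), (2/111) = +1.
Reciprocity: 37 ≡ 1 and 111 ≡ 3 (mod 4), so (37/111) = +(111/37).
Reduce top mod 37: now compute (0/37).
Top reduces to 0: gcd > 1, so the symbol is 0.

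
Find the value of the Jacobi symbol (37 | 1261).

1

Reciprocity: 37 ≡ 1 and 1261 ≡ 1 (mod 4), so (37/1261) = +(1261/37).
Reduce top mod 37: now compute (3/37).
Reciprocity: 3 ≡ 3 and 37 ≡ 1 (mod 4), so (3/37) = +(37/3).
Reduce top mod 3: now compute (1/3).
Reached (1/3) = 1. Collecting the sign flips along the way, the symbol is +1.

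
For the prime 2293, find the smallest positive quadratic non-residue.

(2/2293) = −1, so 2 is the smallest positive non-residue mod 2293.

2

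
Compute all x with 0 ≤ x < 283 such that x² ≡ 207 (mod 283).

Since 283 ≡ 3 (mod 4), a square root of 207 is 207^((283+1)/4) = 207^71 mod 283.
Repeated squaring: 207^2≡116, 207^4≡155, 207^8≡253, 207^16≡51, 207^32≡54, 207^64≡86 (mod 283).
207^71 = 207^(64+4+2+1) ≡ 168 (mod 283).
Check: 168² = 28224 ≡ 207 (mod 283). The two roots are 115 and 168.

115, 168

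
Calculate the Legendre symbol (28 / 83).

Pull out 2^2: since 83 ≡ 3 (mod 8), (2/83) = -1, so (2/83)^2 = +1.
Reciprocity: 7 ≡ 3 and 83 ≡ 3 (mod 4), so (7/83) = −(83/7).
Reduce top mod 7: now compute (6/7).
Pull out 2: since 7 ≡ 7 (mod 8), (2/7) = +1.
Reciprocity: 3 ≡ 3 and 7 ≡ 3 (mod 4), so (3/7) = −(7/3).
Reduce top mod 3: now compute (1/3).
Reached (1/3) = 1. Collecting the sign flips along the way, the symbol is +1.

1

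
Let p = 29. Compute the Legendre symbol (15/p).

-1

Reciprocity: 15 ≡ 3 and 29 ≡ 1 (mod 4), so (15/29) = +(29/15).
Reduce top mod 15: now compute (14/15).
Pull out 2: since 15 ≡ 7 (mod 8), (2/15) = +1.
Reciprocity: 7 ≡ 3 and 15 ≡ 3 (mod 4), so (7/15) = −(15/7).
Reduce top mod 7: now compute (1/7).
Reached (1/7) = 1. Collecting the sign flips along the way, the symbol is -1.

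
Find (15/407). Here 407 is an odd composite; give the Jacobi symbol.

-1

Reciprocity: 15 ≡ 3 and 407 ≡ 3 (mod 4), so (15/407) = −(407/15).
Reduce top mod 15: now compute (2/15).
Pull out 2: since 15 ≡ 7 (mod 8), (2/15) = +1.
Reached (1/15) = 1. Collecting the sign flips along the way, the symbol is -1.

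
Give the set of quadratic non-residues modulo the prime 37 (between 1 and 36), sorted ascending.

2 5 6 8 13 14 15 17 18 19 20 22 23 24 29 31 32 35

Square k = 1,…,18 (k and 37−k give the same square):
1²=1, 2²=4, 3²=9, 4²=16, 5²=25, 6²=36, 7²≡12, 8²≡27, 9²≡7, 10²≡26, 11²≡10, 12²≡33, 13²≡21, 14²≡11, 15²≡3, 16²≡34, 17²≡30, 18²≡28 (mod 37).
The residues are {1, 3, 4, 7, 9, 10, 11, 12, 16, 21, 25, 26, 27, 28, 30, 33, 34, 36}; the non-residues are the remaining 18 nonzero classes.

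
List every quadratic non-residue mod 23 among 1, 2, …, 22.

5 7 10 11 14 15 17 19 20 21 22

Square k = 1,…,11 (k and 23−k give the same square):
1²=1, 2²=4, 3²=9, 4²=16, 5²≡2, 6²≡13, 7²≡3, 8²≡18, 9²≡12, 10²≡8, 11²≡6 (mod 23).
The residues are {1, 2, 3, 4, 6, 8, 9, 12, 13, 16, 18}; the non-residues are the remaining 11 nonzero classes.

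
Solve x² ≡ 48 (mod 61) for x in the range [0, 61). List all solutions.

61 ≡ 1 (mod 4), so we find a root by search.
Trying successive values, 29² = 841 ≡ 48 (mod 61). The other root is 61 − 29 = 32.

29, 32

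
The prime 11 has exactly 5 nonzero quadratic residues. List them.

1,3,4,5,9

Square k = 1,…,5 (k and 11−k give the same square):
1²=1, 2²=4, 3²=9, 4²≡5, 5²≡3 (mod 11).
So the quadratic residues mod 11 are {1, 3, 4, 5, 9}.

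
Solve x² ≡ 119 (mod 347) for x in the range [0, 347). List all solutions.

90, 257

Since 347 ≡ 3 (mod 4), a square root of 119 is 119^((347+1)/4) = 119^87 mod 347.
Repeated squaring: 119^2≡281, 119^4≡192, 119^8≡82, 119^16≡131, 119^32≡158, 119^64≡327 (mod 347).
119^87 = 119^(64+16+4+2+1) ≡ 90 (mod 347).
Check: 90² = 8100 ≡ 119 (mod 347). The two roots are 90 and 257.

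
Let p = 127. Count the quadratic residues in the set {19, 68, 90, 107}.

3

(19/127) = +1 → QR.
(68/127) = +1 → QR.
(90/127) = -1 → non-residue.
(107/127) = +1 → QR.
Total quadratic residues among the 4: 3.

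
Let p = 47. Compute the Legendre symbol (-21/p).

First reduce: -21 ≡ 26 (mod 47).
Pull out 2: since 47 ≡ 7 (mod 8), (2/47) = +1.
Reciprocity: 13 ≡ 1 and 47 ≡ 3 (mod 4), so (13/47) = +(47/13).
Reduce top mod 13: now compute (8/13).
Pull out 2^3: since 13 ≡ 5 (mod 8), (2/13) = -1, so (2/13)^3 = -1.
Reached (1/13) = 1. Collecting the sign flips along the way, the symbol is -1.

-1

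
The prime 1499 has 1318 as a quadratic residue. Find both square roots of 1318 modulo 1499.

Since 1499 ≡ 3 (mod 4), a square root of 1318 is 1318^((1499+1)/4) = 1318^375 mod 1499.
Repeated squaring: 1318^2≡1282, 1318^4≡620, 1318^8≡656, 1318^16≡123, 1318^32≡139, 1318^64≡1333, 1318^128≡574, 1318^256≡1195 (mod 1499).
1318^375 = 1318^(256+64+32+16+4+2+1) ≡ 987 (mod 1499).
Check: 987² = 974169 ≡ 1318 (mod 1499). The two roots are 512 and 987.

512, 987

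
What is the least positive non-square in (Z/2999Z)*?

(2/2999) = +1, so 2 is a residue.
(3/2999) = +1, so 3 is a residue.
(4/2999) = +1, so 4 is a residue.
(5/2999) = +1, so 5 is a residue.
(6/2999) = +1, so 6 is a residue.
(7/2999) = +1, so 7 is a residue.
(8/2999) = +1, so 8 is a residue.
(9/2999) = +1, so 9 is a residue.
(10/2999) = +1, so 10 is a residue.
(11/2999) = +1, so 11 is a residue.
(12/2999) = +1, so 12 is a residue.
(13/2999) = +1, so 13 is a residue.
(14/2999) = +1, so 14 is a residue.
(15/2999) = +1, so 15 is a residue.
(16/2999) = +1, so 16 is a residue.
(17/2999) = −1, so 17 is the smallest positive non-residue mod 2999.

17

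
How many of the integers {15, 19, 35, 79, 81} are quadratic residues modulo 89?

(15/89) = -1 → non-residue.
(19/89) = -1 → non-residue.
(35/89) = -1 → non-residue.
(79/89) = +1 → QR.
(81/89) = +1 → QR.
Total quadratic residues among the 5: 2.

2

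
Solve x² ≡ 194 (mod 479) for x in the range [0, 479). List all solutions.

177, 302

Since 479 ≡ 3 (mod 4), a square root of 194 is 194^((479+1)/4) = 194^120 mod 479.
Repeated squaring: 194^2≡274, 194^4≡352, 194^8≡322, 194^16≡220, 194^32≡21, 194^64≡441 (mod 479).
194^120 = 194^(64+32+16+8) ≡ 302 (mod 479).
Check: 302² = 91204 ≡ 194 (mod 479). The two roots are 177 and 302.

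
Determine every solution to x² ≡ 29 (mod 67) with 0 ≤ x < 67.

Since 67 ≡ 3 (mod 4), a square root of 29 is 29^((67+1)/4) = 29^17 mod 67.
Repeated squaring: 29^2≡37, 29^4≡29, 29^8≡37, 29^16≡29 (mod 67).
29^17 = 29^(16+1) ≡ 37 (mod 67).
Check: 37² = 1369 ≡ 29 (mod 67). The two roots are 30 and 37.

30, 37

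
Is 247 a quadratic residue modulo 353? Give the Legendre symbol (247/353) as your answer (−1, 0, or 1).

Reciprocity: 247 ≡ 3 and 353 ≡ 1 (mod 4), so (247/353) = +(353/247).
Reduce top mod 247: now compute (106/247).
Pull out 2: since 247 ≡ 7 (mod 8), (2/247) = +1.
Reciprocity: 53 ≡ 1 and 247 ≡ 3 (mod 4), so (53/247) = +(247/53).
Reduce top mod 53: now compute (35/53).
Reciprocity: 35 ≡ 3 and 53 ≡ 1 (mod 4), so (35/53) = +(53/35).
Reduce top mod 35: now compute (18/35).
Pull out 2: since 35 ≡ 3 (mod 8), (2/35) = -1.
Reciprocity: 9 ≡ 1 and 35 ≡ 3 (mod 4), so (9/35) = +(35/9).
Reduce top mod 9: now compute (8/9).
Pull out 2^3: since 9 ≡ 1 (mod 8), (2/9) = +1, so (2/9)^3 = +1.
Reached (1/9) = 1. Collecting the sign flips along the way, the symbol is -1.

-1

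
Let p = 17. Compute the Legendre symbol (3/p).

Euler's criterion: (3/17) ≡ 3^8 (mod 17).
3^2 ≡ 9 (mod 17)
3^4 ≡ 13 (mod 17)
3^8 ≡ 16 (mod 17)
3^8 = 3^(8) ≡ 16 (mod 17).
Result is 16 ≡ −1, so (3/17) = −1.

-1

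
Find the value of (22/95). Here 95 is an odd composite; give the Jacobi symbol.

1

Pull out 2: since 95 ≡ 7 (mod 8), (2/95) = +1.
Reciprocity: 11 ≡ 3 and 95 ≡ 3 (mod 4), so (11/95) = −(95/11).
Reduce top mod 11: now compute (7/11).
Reciprocity: 7 ≡ 3 and 11 ≡ 3 (mod 4), so (7/11) = −(11/7).
Reduce top mod 7: now compute (4/7).
Pull out 2^2: since 7 ≡ 7 (mod 8), (2/7) = +1, so (2/7)^2 = +1.
Reached (1/7) = 1. Collecting the sign flips along the way, the symbol is +1.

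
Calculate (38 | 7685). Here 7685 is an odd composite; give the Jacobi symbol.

-1

Pull out 2: since 7685 ≡ 5 (mod 8), (2/7685) = -1.
Reciprocity: 19 ≡ 3 and 7685 ≡ 1 (mod 4), so (19/7685) = +(7685/19).
Reduce top mod 19: now compute (9/19).
Reciprocity: 9 ≡ 1 and 19 ≡ 3 (mod 4), so (9/19) = +(19/9).
Reduce top mod 9: now compute (1/9).
Reached (1/9) = 1. Collecting the sign flips along the way, the symbol is -1.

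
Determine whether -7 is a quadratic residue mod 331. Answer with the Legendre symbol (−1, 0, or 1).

Euler's criterion: (-7/331) ≡ 324^165 (mod 331).
324^2 ≡ 49 (mod 331)
324^4 ≡ 84 (mod 331)
324^8 ≡ 105 (mod 331)
324^16 ≡ 102 (mod 331)
324^32 ≡ 143 (mod 331)
324^64 ≡ 258 (mod 331)
324^128 ≡ 33 (mod 331)
324^165 = 324^(128+32+4+1) ≡ 1 (mod 331).
Result is 1, so (-7/331) = 1.

1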